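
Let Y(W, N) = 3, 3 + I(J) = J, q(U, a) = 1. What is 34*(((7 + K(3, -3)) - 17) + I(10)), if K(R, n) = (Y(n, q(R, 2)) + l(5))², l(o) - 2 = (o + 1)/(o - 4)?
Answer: 4012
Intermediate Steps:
I(J) = -3 + J
l(o) = 2 + (1 + o)/(-4 + o) (l(o) = 2 + (o + 1)/(o - 4) = 2 + (1 + o)/(-4 + o))
K(R, n) = 121 (K(R, n) = (3 + (-7 + 3*5)/(-4 + 5))² = (3 + (-7 + 15)/1)² = (3 + 1*8)² = (3 + 8)² = 11² = 121)
34*(((7 + K(3, -3)) - 17) + I(10)) = 34*(((7 + 121) - 17) + (-3 + 10)) = 34*((128 - 17) + 7) = 34*(111 + 7) = 34*118 = 4012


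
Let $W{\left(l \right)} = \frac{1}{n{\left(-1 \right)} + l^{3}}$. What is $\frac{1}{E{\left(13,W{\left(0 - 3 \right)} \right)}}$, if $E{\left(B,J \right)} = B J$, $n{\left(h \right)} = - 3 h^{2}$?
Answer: $- \frac{30}{13} \approx -2.3077$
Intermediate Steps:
$W{\left(l \right)} = \frac{1}{-3 + l^{3}}$ ($W{\left(l \right)} = \frac{1}{- 3 \left(-1\right)^{2} + l^{3}} = \frac{1}{\left(-3\right) 1 + l^{3}} = \frac{1}{-3 + l^{3}}$)
$\frac{1}{E{\left(13,W{\left(0 - 3 \right)} \right)}} = \frac{1}{13 \frac{1}{-3 + \left(0 - 3\right)^{3}}} = \frac{1}{13 \frac{1}{-3 + \left(-3\right)^{3}}} = \frac{1}{13 \frac{1}{-3 - 27}} = \frac{1}{13 \frac{1}{-30}} = \frac{1}{13 \left(- \frac{1}{30}\right)} = \frac{1}{- \frac{13}{30}} = - \frac{30}{13}$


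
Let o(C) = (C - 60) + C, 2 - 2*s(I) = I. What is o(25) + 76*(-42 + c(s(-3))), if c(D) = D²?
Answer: -2727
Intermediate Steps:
s(I) = 1 - I/2
o(C) = -60 + 2*C (o(C) = (-60 + C) + C = -60 + 2*C)
o(25) + 76*(-42 + c(s(-3))) = (-60 + 2*25) + 76*(-42 + (1 - ½*(-3))²) = (-60 + 50) + 76*(-42 + (1 + 3/2)²) = -10 + 76*(-42 + (5/2)²) = -10 + 76*(-42 + 25/4) = -10 + 76*(-143/4) = -10 - 2717 = -2727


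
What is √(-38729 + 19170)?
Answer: I*√19559 ≈ 139.85*I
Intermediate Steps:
√(-38729 + 19170) = √(-19559) = I*√19559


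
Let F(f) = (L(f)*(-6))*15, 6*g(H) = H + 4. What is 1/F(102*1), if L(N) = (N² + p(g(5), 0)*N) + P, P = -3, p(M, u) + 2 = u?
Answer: -1/917730 ≈ -1.0896e-6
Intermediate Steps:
g(H) = ⅔ + H/6 (g(H) = (H + 4)/6 = (4 + H)/6 = ⅔ + H/6)
p(M, u) = -2 + u
L(N) = -3 + N² - 2*N (L(N) = (N² + (-2 + 0)*N) - 3 = (N² - 2*N) - 3 = -3 + N² - 2*N)
F(f) = 270 - 90*f² + 180*f (F(f) = ((-3 + f² - 2*f)*(-6))*15 = (18 - 6*f² + 12*f)*15 = 270 - 90*f² + 180*f)
1/F(102*1) = 1/(270 - 90*(102*1)² + 180*(102*1)) = 1/(270 - 90*102² + 180*102) = 1/(270 - 90*10404 + 18360) = 1/(270 - 936360 + 18360) = 1/(-917730) = -1/917730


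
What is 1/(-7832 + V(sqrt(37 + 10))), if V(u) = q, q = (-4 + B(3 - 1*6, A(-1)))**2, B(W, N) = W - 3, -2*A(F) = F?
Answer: -1/7732 ≈ -0.00012933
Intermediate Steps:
A(F) = -F/2
B(W, N) = -3 + W
q = 100 (q = (-4 + (-3 + (3 - 1*6)))**2 = (-4 + (-3 + (3 - 6)))**2 = (-4 + (-3 - 3))**2 = (-4 - 6)**2 = (-10)**2 = 100)
V(u) = 100
1/(-7832 + V(sqrt(37 + 10))) = 1/(-7832 + 100) = 1/(-7732) = -1/7732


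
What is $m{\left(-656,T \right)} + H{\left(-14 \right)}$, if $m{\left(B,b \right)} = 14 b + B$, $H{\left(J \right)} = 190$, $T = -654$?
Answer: $-9622$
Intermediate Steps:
$m{\left(B,b \right)} = B + 14 b$
$m{\left(-656,T \right)} + H{\left(-14 \right)} = \left(-656 + 14 \left(-654\right)\right) + 190 = \left(-656 - 9156\right) + 190 = -9812 + 190 = -9622$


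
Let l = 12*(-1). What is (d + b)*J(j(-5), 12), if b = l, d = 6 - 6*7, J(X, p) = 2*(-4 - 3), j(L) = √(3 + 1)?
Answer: 672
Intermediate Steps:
j(L) = 2 (j(L) = √4 = 2)
J(X, p) = -14 (J(X, p) = 2*(-7) = -14)
l = -12
d = -36 (d = 6 - 42 = -36)
b = -12
(d + b)*J(j(-5), 12) = (-36 - 12)*(-14) = -48*(-14) = 672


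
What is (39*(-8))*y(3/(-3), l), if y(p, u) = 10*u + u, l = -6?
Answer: 20592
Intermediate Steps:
y(p, u) = 11*u
(39*(-8))*y(3/(-3), l) = (39*(-8))*(11*(-6)) = -312*(-66) = 20592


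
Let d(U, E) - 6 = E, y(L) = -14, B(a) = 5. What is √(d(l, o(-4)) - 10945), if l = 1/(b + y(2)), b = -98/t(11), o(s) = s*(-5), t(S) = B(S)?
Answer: I*√10919 ≈ 104.49*I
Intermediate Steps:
t(S) = 5
o(s) = -5*s
b = -98/5 ≈ -19.600
l = -5/168 (l = 1/(-98/5 - 14) = 1/(-168/5) = -5/168 ≈ -0.029762)
d(U, E) = 6 + E
√(d(l, o(-4)) - 10945) = √((6 - 5*(-4)) - 10945) = √((6 + 20) - 10945) = √(26 - 10945) = √(-10919) = I*√10919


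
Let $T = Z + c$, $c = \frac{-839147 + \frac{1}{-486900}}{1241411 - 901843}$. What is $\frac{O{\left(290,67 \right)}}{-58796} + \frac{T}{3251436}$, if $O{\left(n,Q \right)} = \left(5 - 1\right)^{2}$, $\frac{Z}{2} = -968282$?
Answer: $- \frac{4708527493087370366399}{7901863643462778028800} \approx -0.59588$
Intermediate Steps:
$Z = -1936564$ ($Z = 2 \left(-968282\right) = -1936564$)
$c = - \frac{408580674301}{165335659200}$ ($c = \frac{-839147 - \frac{1}{486900}}{339568} = \left(- \frac{408580674301}{486900}\right) \frac{1}{339568} = - \frac{408580674301}{165335659200} \approx -2.4712$)
$O{\left(n,Q \right)} = 16$ ($O{\left(n,Q \right)} = 4^{2} = 16$)
$T = - \frac{320183494103663101}{165335659200}$ ($T = -1936564 - \frac{408580674301}{165335659200} = - \frac{320183494103663101}{165335659200} \approx -1.9366 \cdot 10^{6}$)
$\frac{O{\left(290,67 \right)}}{-58796} + \frac{T}{3251436} = \frac{16}{-58796} - \frac{320183494103663101}{165335659200 \cdot 3251436} = 16 \left(- \frac{1}{58796}\right) - \frac{320183494103663101}{537578314406611200} = - \frac{4}{14699} - \frac{320183494103663101}{537578314406611200} = - \frac{4708527493087370366399}{7901863643462778028800}$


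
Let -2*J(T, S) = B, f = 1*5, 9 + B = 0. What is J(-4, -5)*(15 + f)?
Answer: 90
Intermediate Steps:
B = -9 (B = -9 + 0 = -9)
f = 5
J(T, S) = 9/2 (J(T, S) = -½*(-9) = 9/2)
J(-4, -5)*(15 + f) = 9*(15 + 5)/2 = (9/2)*20 = 90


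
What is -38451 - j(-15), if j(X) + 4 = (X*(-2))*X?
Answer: -37997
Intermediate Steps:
j(X) = -4 - 2*X**2 (j(X) = -4 + (X*(-2))*X = -4 + (-2*X)*X = -4 - 2*X**2)
-38451 - j(-15) = -38451 - (-4 - 2*(-15)**2) = -38451 - (-4 - 2*225) = -38451 - (-4 - 450) = -38451 - 1*(-454) = -38451 + 454 = -37997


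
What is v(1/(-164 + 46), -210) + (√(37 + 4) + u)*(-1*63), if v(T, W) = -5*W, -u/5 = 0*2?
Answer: 1050 - 63*√41 ≈ 646.60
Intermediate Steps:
u = 0 (u = -0*2 = -5*0 = 0)
v(1/(-164 + 46), -210) + (√(37 + 4) + u)*(-1*63) = -5*(-210) + (√(37 + 4) + 0)*(-1*63) = 1050 + (√41 + 0)*(-63) = 1050 + √41*(-63) = 1050 - 63*√41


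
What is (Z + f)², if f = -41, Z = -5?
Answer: 2116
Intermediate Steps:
(Z + f)² = (-5 - 41)² = (-46)² = 2116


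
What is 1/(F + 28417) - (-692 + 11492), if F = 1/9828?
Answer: -3016248581772/279282277 ≈ -10800.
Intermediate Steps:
F = 1/9828 ≈ 0.00010175
1/(F + 28417) - (-692 + 11492) = 1/(1/9828 + 28417) - (-692 + 11492) = 1/(279282277/9828) - 1*10800 = 9828/279282277 - 10800 = -3016248581772/279282277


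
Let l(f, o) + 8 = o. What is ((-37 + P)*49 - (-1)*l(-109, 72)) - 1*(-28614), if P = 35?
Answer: 28580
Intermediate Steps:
l(f, o) = -8 + o
((-37 + P)*49 - (-1)*l(-109, 72)) - 1*(-28614) = ((-37 + 35)*49 - (-1)*(-8 + 72)) - 1*(-28614) = (-2*49 - (-1)*64) + 28614 = (-98 - 1*(-64)) + 28614 = (-98 + 64) + 28614 = -34 + 28614 = 28580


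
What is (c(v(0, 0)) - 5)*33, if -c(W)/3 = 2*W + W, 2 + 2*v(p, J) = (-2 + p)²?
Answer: -462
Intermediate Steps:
v(p, J) = -1 + (-2 + p)²/2
c(W) = -9*W (c(W) = -3*(2*W + W) = -9*W)
(c(v(0, 0)) - 5)*33 = (-9*(-1 + (-2 + 0)²/2) - 5)*33 = (-9*(-1 + (½)*(-2)²) - 5)*33 = (-9*(-1 + (½)*4) - 5)*33 = (-9*(-1 + 2) - 5)*33 = (-9*1 - 5)*33 = (-9 - 5)*33 = -14*33 = -462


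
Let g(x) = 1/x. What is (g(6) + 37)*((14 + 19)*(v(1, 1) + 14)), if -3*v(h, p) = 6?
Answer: 14718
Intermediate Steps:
v(h, p) = -2 (v(h, p) = -1/3*6 = -2)
(g(6) + 37)*((14 + 19)*(v(1, 1) + 14)) = (1/6 + 37)*((14 + 19)*(-2 + 14)) = (1/6 + 37)*(33*12) = (223/6)*396 = 14718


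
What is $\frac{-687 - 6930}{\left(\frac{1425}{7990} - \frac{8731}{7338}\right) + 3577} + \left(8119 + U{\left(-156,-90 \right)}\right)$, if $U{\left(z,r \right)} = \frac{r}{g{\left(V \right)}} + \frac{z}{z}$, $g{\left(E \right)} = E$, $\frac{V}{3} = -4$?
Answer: $\frac{170358475918921}{20966242370} \approx 8125.4$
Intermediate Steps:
$V = -12$ ($V = 3 \left(-4\right) = -12$)
$U{\left(z,r \right)} = 1 - \frac{r}{12}$ ($U{\left(z,r \right)} = \frac{r}{-12} + \frac{z}{z} = r \left(- \frac{1}{12}\right) + 1 = - \frac{r}{12} + 1 = 1 - \frac{r}{12}$)
$\frac{-687 - 6930}{\left(\frac{1425}{7990} - \frac{8731}{7338}\right) + 3577} + \left(8119 + U{\left(-156,-90 \right)}\right) = \frac{-687 - 6930}{\left(\frac{1425}{7990} - \frac{8731}{7338}\right) + 3577} + \left(8119 + \left(1 - - \frac{15}{2}\right)\right) = - \frac{7617}{\left(1425 \cdot \frac{1}{7990} - \frac{8731}{7338}\right) + 3577} + \left(8119 + \left(1 + \frac{15}{2}\right)\right) = - \frac{7617}{\left(\frac{285}{1598} - \frac{8731}{7338}\right) + 3577} + \left(8119 + \frac{17}{2}\right) = - \frac{7617}{- \frac{2965202}{2931531} + 3577} + \frac{16255}{2} = - \frac{7617}{\frac{10483121185}{2931531}} + \frac{16255}{2} = \left(-7617\right) \frac{2931531}{10483121185} + \frac{16255}{2} = - \frac{22329471627}{10483121185} + \frac{16255}{2} = \frac{170358475918921}{20966242370}$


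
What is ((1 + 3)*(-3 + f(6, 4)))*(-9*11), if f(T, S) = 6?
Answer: -1188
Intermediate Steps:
((1 + 3)*(-3 + f(6, 4)))*(-9*11) = ((1 + 3)*(-3 + 6))*(-9*11) = (4*3)*(-99) = 12*(-99) = -1188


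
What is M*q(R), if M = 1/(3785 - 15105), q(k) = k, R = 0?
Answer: 0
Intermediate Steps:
M = -1/11320 (M = 1/(-11320) = -1/11320 ≈ -8.8339e-5)
M*q(R) = -1/11320*0 = 0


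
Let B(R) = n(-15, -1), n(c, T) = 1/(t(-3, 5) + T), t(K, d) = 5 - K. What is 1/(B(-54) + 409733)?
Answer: 7/2868132 ≈ 2.4406e-6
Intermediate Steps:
n(c, T) = 1/(8 + T) (n(c, T) = 1/((5 - 1*(-3)) + T) = 1/((5 + 3) + T) = 1/(8 + T))
B(R) = 1/7 (B(R) = 1/(8 - 1) = 1/7)
1/(B(-54) + 409733) = 1/(1/7 + 409733) = 1/(2868132/7) = 7/2868132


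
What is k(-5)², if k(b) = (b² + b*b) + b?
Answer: 2025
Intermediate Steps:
k(b) = b + 2*b² (k(b) = (b² + b²) + b = 2*b² + b = b + 2*b²)
k(-5)² = (-5*(1 + 2*(-5)))² = (-5*(1 - 10))² = (-5*(-9))² = 45² = 2025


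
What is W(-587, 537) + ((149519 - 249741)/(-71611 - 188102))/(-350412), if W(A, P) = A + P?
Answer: -2275163844011/45503275878 ≈ -50.000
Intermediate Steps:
W(-587, 537) + ((149519 - 249741)/(-71611 - 188102))/(-350412) = (-587 + 537) + ((149519 - 249741)/(-71611 - 188102))/(-350412) = -50 - 100222/(-259713)*(-1/350412) = -50 - 100222*(-1/259713)*(-1/350412) = -50 + (100222/259713)*(-1/350412) = -50 - 50111/45503275878 = -2275163844011/45503275878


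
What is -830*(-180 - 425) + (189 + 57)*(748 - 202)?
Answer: 636466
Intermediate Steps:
-830*(-180 - 425) + (189 + 57)*(748 - 202) = -830*(-605) + 246*546 = 502150 + 134316 = 636466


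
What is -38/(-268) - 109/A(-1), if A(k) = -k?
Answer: -14587/134 ≈ -108.86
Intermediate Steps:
-38/(-268) - 109/A(-1) = -38/(-268) - 109/((-1*(-1))) = -38*(-1/268) - 109/1 = 19/134 - 109*1 = 19/134 - 109 = -14587/134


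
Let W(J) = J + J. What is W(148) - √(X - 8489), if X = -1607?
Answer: 296 - 4*I*√631 ≈ 296.0 - 100.48*I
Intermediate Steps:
W(J) = 2*J
W(148) - √(X - 8489) = 2*148 - √(-1607 - 8489) = 296 - √(-10096) = 296 - 4*I*√631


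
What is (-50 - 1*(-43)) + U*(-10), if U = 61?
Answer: -617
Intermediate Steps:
(-50 - 1*(-43)) + U*(-10) = (-50 - 1*(-43)) + 61*(-10) = (-50 + 43) - 610 = -7 - 610 = -617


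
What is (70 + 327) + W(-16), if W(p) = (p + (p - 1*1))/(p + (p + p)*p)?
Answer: 196879/496 ≈ 396.93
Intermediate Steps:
W(p) = (-1 + 2*p)/(p + 2*p²) (W(p) = (p + (p - 1))/(p + (2*p)*p) = (p + (-1 + p))/(p + 2*p²) = (-1 + 2*p)/(p + 2*p²))
(70 + 327) + W(-16) = (70 + 327) + (-1 + 2*(-16))/((-16)*(1 + 2*(-16))) = 397 - (-1 - 32)/(16*(1 - 32)) = 397 - 1/16*(-33)/(-31) = 397 - 1/16*(-1/31)*(-33) = 397 - 33/496 = 196879/496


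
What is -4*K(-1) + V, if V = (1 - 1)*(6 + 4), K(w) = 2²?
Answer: -16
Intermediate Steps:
K(w) = 4
V = 0 (V = 0*10 = 0)
-4*K(-1) + V = -4*4 + 0 = -16 + 0 = -16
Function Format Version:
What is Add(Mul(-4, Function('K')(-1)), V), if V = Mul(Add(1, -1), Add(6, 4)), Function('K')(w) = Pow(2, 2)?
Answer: -16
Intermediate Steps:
Function('K')(w) = 4
V = 0 (V = Mul(0, 10) = 0)
Add(Mul(-4, Function('K')(-1)), V) = Add(Mul(-4, 4), 0) = Add(-16, 0) = -16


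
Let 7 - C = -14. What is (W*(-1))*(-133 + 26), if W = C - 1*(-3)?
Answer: 2568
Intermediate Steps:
C = 21 (C = 7 - 1*(-14) = 7 + 14 = 21)
W = 24 (W = 21 - 1*(-3) = 21 + 3 = 24)
(W*(-1))*(-133 + 26) = (24*(-1))*(-133 + 26) = -24*(-107) = 2568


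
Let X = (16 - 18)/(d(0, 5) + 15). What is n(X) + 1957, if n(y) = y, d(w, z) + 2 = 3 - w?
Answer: 15655/8 ≈ 1956.9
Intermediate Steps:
d(w, z) = 1 - w (d(w, z) = -2 + (3 - w) = 1 - w)
X = -⅛ (X = (16 - 18)/((1 - 1*0) + 15) = -2/((1 + 0) + 15) = -2/(1 + 15) = -2/16 = -2*1/16 = -⅛ ≈ -0.12500)
n(X) + 1957 = -⅛ + 1957 = 15655/8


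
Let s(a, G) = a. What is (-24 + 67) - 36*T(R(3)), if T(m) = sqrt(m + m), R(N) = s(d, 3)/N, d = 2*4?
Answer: 43 - 48*sqrt(3) ≈ -40.138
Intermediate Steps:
d = 8
R(N) = 8/N
T(m) = sqrt(2)*sqrt(m) (T(m) = sqrt(2*m) = sqrt(2)*sqrt(m))
(-24 + 67) - 36*T(R(3)) = (-24 + 67) - 36*sqrt(2)*sqrt(8/3) = 43 - 36*sqrt(2)*sqrt(8*(1/3)) = 43 - 36*sqrt(2)*sqrt(8/3) = 43 - 36*sqrt(2)*2*sqrt(6)/3 = 43 - 48*sqrt(3)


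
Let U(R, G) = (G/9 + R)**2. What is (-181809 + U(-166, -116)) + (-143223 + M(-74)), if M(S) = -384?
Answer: -23766596/81 ≈ -2.9342e+5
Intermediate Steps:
U(R, G) = (R + G/9)**2 (U(R, G) = (G*(1/9) + R)**2 = (G/9 + R)**2 = (R + G/9)**2)
(-181809 + U(-166, -116)) + (-143223 + M(-74)) = (-181809 + (-116 + 9*(-166))**2/81) + (-143223 - 384) = (-181809 + (-116 - 1494)**2/81) - 143607 = (-181809 + (1/81)*(-1610)**2) - 143607 = (-181809 + (1/81)*2592100) - 143607 = (-181809 + 2592100/81) - 143607 = -12134429/81 - 143607 = -23766596/81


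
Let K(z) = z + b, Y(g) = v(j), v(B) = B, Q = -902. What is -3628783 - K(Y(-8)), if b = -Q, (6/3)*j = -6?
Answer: -3629682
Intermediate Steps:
j = -3 (j = (½)*(-6) = -3)
Y(g) = -3
b = 902 (b = -1*(-902) = 902)
K(z) = 902 + z (K(z) = z + 902 = 902 + z)
-3628783 - K(Y(-8)) = -3628783 - (902 - 3) = -3628783 - 1*899 = -3628783 - 899 = -3629682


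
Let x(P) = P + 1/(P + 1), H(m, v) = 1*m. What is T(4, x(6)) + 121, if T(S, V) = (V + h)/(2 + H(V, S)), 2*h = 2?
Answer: 6947/57 ≈ 121.88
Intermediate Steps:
H(m, v) = m
h = 1 (h = (1/2)*2 = 1)
x(P) = P + 1/(1 + P)
T(S, V) = (1 + V)/(2 + V) (T(S, V) = (V + 1)/(2 + V) = (1 + V)/(2 + V))
T(4, x(6)) + 121 = (1 + (1 + 6 + 6**2)/(1 + 6))/(2 + (1 + 6 + 6**2)/(1 + 6)) + 121 = (1 + (1 + 6 + 36)/7)/(2 + (1 + 6 + 36)/7) + 121 = (1 + (1/7)*43)/(2 + (1/7)*43) + 121 = (1 + 43/7)/(2 + 43/7) + 121 = (50/7)/(57/7) + 121 = (7/57)*(50/7) + 121 = 50/57 + 121 = 6947/57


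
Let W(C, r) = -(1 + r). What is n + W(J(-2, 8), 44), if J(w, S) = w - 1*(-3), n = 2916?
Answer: 2871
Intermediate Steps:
J(w, S) = 3 + w (J(w, S) = w + 3 = 3 + w)
W(C, r) = -1 - r
n + W(J(-2, 8), 44) = 2916 + (-1 - 1*44) = 2916 + (-1 - 44) = 2916 - 45 = 2871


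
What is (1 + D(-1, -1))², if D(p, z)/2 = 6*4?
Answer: 2401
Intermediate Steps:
D(p, z) = 48 (D(p, z) = 2*(6*4) = 2*24 = 48)
(1 + D(-1, -1))² = (1 + 48)² = 49² = 2401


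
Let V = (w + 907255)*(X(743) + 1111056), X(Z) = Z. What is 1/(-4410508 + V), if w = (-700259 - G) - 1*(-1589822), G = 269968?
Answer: 1/1697545892642 ≈ 5.8909e-13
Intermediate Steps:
w = 619595 (w = (-700259 - 1*269968) - 1*(-1589822) = (-700259 - 269968) + 1589822 = -970227 + 1589822 = 619595)
V = 1697550303150 (V = (619595 + 907255)*(743 + 1111056) = 1526850*1111799 = 1697550303150)
1/(-4410508 + V) = 1/(-4410508 + 1697550303150) = 1/1697545892642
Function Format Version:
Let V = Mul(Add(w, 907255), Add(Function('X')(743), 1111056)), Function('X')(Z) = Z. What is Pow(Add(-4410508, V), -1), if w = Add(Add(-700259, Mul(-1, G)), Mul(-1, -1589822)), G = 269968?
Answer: Rational(1, 1697545892642) ≈ 5.8909e-13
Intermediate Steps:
w = 619595 (w = Add(Add(-700259, Mul(-1, 269968)), Mul(-1, -1589822)) = Add(Add(-700259, -269968), 1589822) = Add(-970227, 1589822) = 619595)
V = 1697550303150 (V = Mul(Add(619595, 907255), Add(743, 1111056)) = Mul(1526850, 1111799) = 1697550303150)
Pow(Add(-4410508, V), -1) = Pow(Add(-4410508, 1697550303150), -1) = Pow(1697545892642, -1) = Rational(1, 1697545892642)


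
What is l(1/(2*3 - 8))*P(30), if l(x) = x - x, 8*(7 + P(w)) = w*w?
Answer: 0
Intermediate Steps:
P(w) = -7 + w²/8 (P(w) = -7 + (w*w)/8 = -7 + w²/8)
l(x) = 0
l(1/(2*3 - 8))*P(30) = 0*(-7 + (⅛)*30²) = 0*(-7 + (⅛)*900) = 0*(-7 + 225/2) = 0*(211/2) = 0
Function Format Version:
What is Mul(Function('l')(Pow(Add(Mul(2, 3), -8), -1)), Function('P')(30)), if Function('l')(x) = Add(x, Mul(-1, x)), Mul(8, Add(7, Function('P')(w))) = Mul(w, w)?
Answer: 0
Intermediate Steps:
Function('P')(w) = Add(-7, Mul(Rational(1, 8), Pow(w, 2))) (Function('P')(w) = Add(-7, Mul(Rational(1, 8), Mul(w, w))) = Add(-7, Mul(Rational(1, 8), Pow(w, 2))))
Function('l')(x) = 0
Mul(Function('l')(Pow(Add(Mul(2, 3), -8), -1)), Function('P')(30)) = Mul(0, Add(-7, Mul(Rational(1, 8), Pow(30, 2)))) = Mul(0, Add(-7, Mul(Rational(1, 8), 900))) = Mul(0, Add(-7, Rational(225, 2))) = Mul(0, Rational(211, 2)) = 0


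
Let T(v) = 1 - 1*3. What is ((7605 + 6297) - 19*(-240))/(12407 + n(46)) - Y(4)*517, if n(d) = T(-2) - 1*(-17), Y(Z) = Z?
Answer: -12835117/6211 ≈ -2066.5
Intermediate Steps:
T(v) = -2 (T(v) = 1 - 3 = -2)
n(d) = 15 (n(d) = -2 - 1*(-17) = -2 + 17 = 15)
((7605 + 6297) - 19*(-240))/(12407 + n(46)) - Y(4)*517 = ((7605 + 6297) - 19*(-240))/(12407 + 15) - 4*517 = (13902 + 4560)/12422 - 1*2068 = 18462*(1/12422) - 2068 = 9231/6211 - 2068 = -12835117/6211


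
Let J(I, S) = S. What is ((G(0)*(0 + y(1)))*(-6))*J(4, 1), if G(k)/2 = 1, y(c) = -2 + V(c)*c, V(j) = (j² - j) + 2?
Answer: 0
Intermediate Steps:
V(j) = 2 + j² - j
y(c) = -2 + c*(2 + c² - c) (y(c) = -2 + (2 + c² - c)*c = -2 + c*(2 + c² - c))
G(k) = 2 (G(k) = 2*1 = 2)
((G(0)*(0 + y(1)))*(-6))*J(4, 1) = ((2*(0 + (-2 + 1*(2 + 1² - 1*1))))*(-6))*1 = ((2*(0 + (-2 + 1*(2 + 1 - 1))))*(-6))*1 = ((2*(0 + (-2 + 1*2)))*(-6))*1 = ((2*(0 + (-2 + 2)))*(-6))*1 = ((2*(0 + 0))*(-6))*1 = ((2*0)*(-6))*1 = (0*(-6))*1 = 0*1 = 0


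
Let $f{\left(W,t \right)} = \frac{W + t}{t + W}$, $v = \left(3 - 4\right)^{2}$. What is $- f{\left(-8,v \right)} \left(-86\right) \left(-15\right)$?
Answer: $-1290$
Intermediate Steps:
$v = 1$ ($v = \left(-1\right)^{2} = 1$)
$f{\left(W,t \right)} = 1$ ($f{\left(W,t \right)} = \frac{W + t}{W + t} = 1$)
$- f{\left(-8,v \right)} \left(-86\right) \left(-15\right) = - 1 \left(-86\right) \left(-15\right) = - \left(-86\right) \left(-15\right) = \left(-1\right) 1290 = -1290$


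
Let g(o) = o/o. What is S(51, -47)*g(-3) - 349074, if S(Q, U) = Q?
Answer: -349023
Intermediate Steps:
g(o) = 1
S(51, -47)*g(-3) - 349074 = 51*1 - 349074 = 51 - 349074 = -349023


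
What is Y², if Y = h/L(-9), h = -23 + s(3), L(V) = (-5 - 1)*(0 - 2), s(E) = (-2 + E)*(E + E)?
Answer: 289/144 ≈ 2.0069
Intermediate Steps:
s(E) = 2*E*(-2 + E) (s(E) = (-2 + E)*(2*E) = 2*E*(-2 + E))
L(V) = 12 (L(V) = -6*(-2) = 12)
h = -17 (h = -23 + 2*3*(-2 + 3) = -23 + 2*3*1 = -23 + 6 = -17)
Y = -17/12 ≈ -1.4167
Y² = (-17/12)² = 289/144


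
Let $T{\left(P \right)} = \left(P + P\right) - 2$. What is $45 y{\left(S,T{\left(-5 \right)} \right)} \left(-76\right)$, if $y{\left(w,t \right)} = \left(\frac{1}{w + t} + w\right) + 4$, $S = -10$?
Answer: $\frac{227430}{11} \approx 20675.0$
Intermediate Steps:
$T{\left(P \right)} = -2 + 2 P$ ($T{\left(P \right)} = 2 P - 2 = -2 + 2 P$)
$y{\left(w,t \right)} = 4 + w + \frac{1}{t + w}$ ($y{\left(w,t \right)} = \left(\frac{1}{t + w} + w\right) + 4 = \left(w + \frac{1}{t + w}\right) + 4 = 4 + w + \frac{1}{t + w}$)
$45 y{\left(S,T{\left(-5 \right)} \right)} \left(-76\right) = 45 \frac{1 + \left(-10\right)^{2} + 4 \left(-2 + 2 \left(-5\right)\right) + 4 \left(-10\right) + \left(-2 + 2 \left(-5\right)\right) \left(-10\right)}{\left(-2 + 2 \left(-5\right)\right) - 10} \left(-76\right) = 45 \frac{1 + 100 + 4 \left(-2 - 10\right) - 40 + \left(-2 - 10\right) \left(-10\right)}{\left(-2 - 10\right) - 10} \left(-76\right) = 45 \frac{1 + 100 + 4 \left(-12\right) - 40 - -120}{-12 - 10} \left(-76\right) = 45 \frac{1 + 100 - 48 - 40 + 120}{-22} \left(-76\right) = 45 \left(\left(- \frac{1}{22}\right) 133\right) \left(-76\right) = 45 \left(- \frac{133}{22}\right) \left(-76\right) = \left(- \frac{5985}{22}\right) \left(-76\right) = \frac{227430}{11}$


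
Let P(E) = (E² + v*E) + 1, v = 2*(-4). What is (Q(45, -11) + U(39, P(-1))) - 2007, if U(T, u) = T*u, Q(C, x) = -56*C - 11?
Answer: -4148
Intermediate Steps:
v = -8
P(E) = 1 + E² - 8*E (P(E) = (E² - 8*E) + 1 = 1 + E² - 8*E)
Q(C, x) = -11 - 56*C
(Q(45, -11) + U(39, P(-1))) - 2007 = ((-11 - 56*45) + 39*(1 + (-1)² - 8*(-1))) - 2007 = ((-11 - 2520) + 39*(1 + 1 + 8)) - 2007 = (-2531 + 39*10) - 2007 = (-2531 + 390) - 2007 = -2141 - 2007 = -4148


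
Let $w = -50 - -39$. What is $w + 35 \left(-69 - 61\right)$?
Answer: $-4561$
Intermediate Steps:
$w = -11$ ($w = -50 + 39 = -11$)
$w + 35 \left(-69 - 61\right) = -11 + 35 \left(-69 - 61\right) = -11 + 35 \left(-130\right) = -11 - 4550 = -4561$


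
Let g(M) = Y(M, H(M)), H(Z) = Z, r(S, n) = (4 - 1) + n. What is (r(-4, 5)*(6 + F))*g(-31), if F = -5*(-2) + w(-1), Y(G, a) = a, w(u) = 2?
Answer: -4464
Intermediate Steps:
r(S, n) = 3 + n
g(M) = M
F = 12 (F = -5*(-2) + 2 = 10 + 2 = 12)
(r(-4, 5)*(6 + F))*g(-31) = ((3 + 5)*(6 + 12))*(-31) = (8*18)*(-31) = 144*(-31) = -4464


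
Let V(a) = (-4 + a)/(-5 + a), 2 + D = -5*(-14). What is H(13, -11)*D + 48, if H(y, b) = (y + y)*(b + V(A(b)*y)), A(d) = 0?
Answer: -89928/5 ≈ -17986.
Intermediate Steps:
D = 68 (D = -2 - 5*(-14) = -2 + 70 = 68)
V(a) = (-4 + a)/(-5 + a)
H(y, b) = 2*y*(⅘ + b) (H(y, b) = (y + y)*(b + (-4 + 0*y)/(-5 + 0*y)) = (2*y)*(b + (-4 + 0)/(-5 + 0)) = (2*y)*(b - 4/(-5)) = (2*y)*(b - ⅕*(-4)) = (2*y)*(b + ⅘) = (2*y)*(⅘ + b) = 2*y*(⅘ + b))
H(13, -11)*D + 48 = ((⅖)*13*(4 + 5*(-11)))*68 + 48 = ((⅖)*13*(4 - 55))*68 + 48 = ((⅖)*13*(-51))*68 + 48 = -1326/5*68 + 48 = -90168/5 + 48 = -89928/5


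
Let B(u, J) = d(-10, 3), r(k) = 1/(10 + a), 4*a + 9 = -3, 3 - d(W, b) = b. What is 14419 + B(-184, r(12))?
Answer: 14419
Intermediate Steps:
d(W, b) = 3 - b
a = -3 (a = -9/4 + (1/4)*(-3) = -9/4 - 3/4 = -3)
r(k) = 1/7 (r(k) = 1/(10 - 3) = 1/7)
B(u, J) = 0 (B(u, J) = 3 - 1*3 = 3 - 3 = 0)
14419 + B(-184, r(12)) = 14419 + 0 = 14419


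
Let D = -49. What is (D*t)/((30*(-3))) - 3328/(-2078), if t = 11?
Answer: 709781/93510 ≈ 7.5904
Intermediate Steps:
(D*t)/((30*(-3))) - 3328/(-2078) = (-49*11)/((30*(-3))) - 3328/(-2078) = -539/(-90) - 3328*(-1/2078) = -539*(-1/90) + 1664/1039 = 539/90 + 1664/1039 = 709781/93510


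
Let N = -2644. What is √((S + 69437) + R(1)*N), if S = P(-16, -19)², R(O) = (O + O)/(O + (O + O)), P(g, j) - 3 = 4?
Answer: √609510/3 ≈ 260.24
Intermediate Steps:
P(g, j) = 7 (P(g, j) = 3 + 4 = 7)
R(O) = ⅔ (R(O) = (2*O)/(O + 2*O) = (2*O)/((3*O)) = (2*O)*(1/(3*O)) = ⅔)
S = 49 (S = 7² = 49)
√((S + 69437) + R(1)*N) = √((49 + 69437) + (⅔)*(-2644)) = √(69486 - 5288/3) = √(203170/3) = √609510/3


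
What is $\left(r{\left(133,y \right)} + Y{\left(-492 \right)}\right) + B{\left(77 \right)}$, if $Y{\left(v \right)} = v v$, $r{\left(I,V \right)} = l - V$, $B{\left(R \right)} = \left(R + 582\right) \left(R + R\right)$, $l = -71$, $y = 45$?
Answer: $343434$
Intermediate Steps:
$B{\left(R \right)} = 2 R \left(582 + R\right)$ ($B{\left(R \right)} = \left(582 + R\right) 2 R = 2 R \left(582 + R\right)$)
$r{\left(I,V \right)} = -71 - V$
$Y{\left(v \right)} = v^{2}$
$\left(r{\left(133,y \right)} + Y{\left(-492 \right)}\right) + B{\left(77 \right)} = \left(\left(-71 - 45\right) + \left(-492\right)^{2}\right) + 2 \cdot 77 \left(582 + 77\right) = \left(\left(-71 - 45\right) + 242064\right) + 2 \cdot 77 \cdot 659 = \left(-116 + 242064\right) + 101486 = 241948 + 101486 = 343434$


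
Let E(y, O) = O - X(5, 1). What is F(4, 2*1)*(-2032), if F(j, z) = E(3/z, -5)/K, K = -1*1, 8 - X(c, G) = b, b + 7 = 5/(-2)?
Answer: -45720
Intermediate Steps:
b = -19/2 (b = -7 + 5/(-2) = -7 + 5*(-½) = -7 - 5/2 = -19/2 ≈ -9.5000)
X(c, G) = 35/2 (X(c, G) = 8 - 1*(-19/2) = 8 + 19/2 = 35/2)
E(y, O) = -35/2 + O (E(y, O) = O - 1*35/2 = O - 35/2 = -35/2 + O)
K = -1
F(j, z) = 45/2 (F(j, z) = (-35/2 - 5)/(-1) = -45/2*(-1) = 45/2)
F(4, 2*1)*(-2032) = (45/2)*(-2032) = -45720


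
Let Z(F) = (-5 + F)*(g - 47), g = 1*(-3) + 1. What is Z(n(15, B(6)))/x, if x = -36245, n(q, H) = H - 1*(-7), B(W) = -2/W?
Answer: 49/21747 ≈ 0.0022532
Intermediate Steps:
n(q, H) = 7 + H (n(q, H) = H + 7 = 7 + H)
g = -2 (g = -3 + 1 = -2)
Z(F) = 245 - 49*F (Z(F) = (-5 + F)*(-2 - 47) = (-5 + F)*(-49) = 245 - 49*F)
Z(n(15, B(6)))/x = (245 - 49*(7 - 2/6))/(-36245) = (245 - 49*(7 - 2*⅙))*(-1/36245) = (245 - 49*(7 - ⅓))*(-1/36245) = (245 - 49*20/3)*(-1/36245) = (245 - 980/3)*(-1/36245) = -245/3*(-1/36245) = 49/21747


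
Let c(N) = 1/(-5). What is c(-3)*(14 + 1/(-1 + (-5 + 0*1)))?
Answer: -83/30 ≈ -2.7667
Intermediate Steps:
c(N) = -⅕
c(-3)*(14 + 1/(-1 + (-5 + 0*1))) = -(14 + 1/(-1 + (-5 + 0*1)))/5 = -(14 + 1/(-1 + (-5 + 0)))/5 = -(14 + 1/(-1 - 5))/5 = -(14 + 1/(-6))/5 = -(14 - ⅙)/5 = -⅕*83/6 = -83/30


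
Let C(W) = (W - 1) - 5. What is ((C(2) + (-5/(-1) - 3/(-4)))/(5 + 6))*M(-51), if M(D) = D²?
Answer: 18207/44 ≈ 413.80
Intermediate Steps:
C(W) = -6 + W (C(W) = (-1 + W) - 5 = -6 + W)
((C(2) + (-5/(-1) - 3/(-4)))/(5 + 6))*M(-51) = (((-6 + 2) + (-5/(-1) - 3/(-4)))/(5 + 6))*(-51)² = ((-4 + (-5*(-1) - 3*(-¼)))/11)*2601 = ((-4 + (5 + ¾))*(1/11))*2601 = ((-4 + 23/4)*(1/11))*2601 = ((7/4)*(1/11))*2601 = (7/44)*2601 = 18207/44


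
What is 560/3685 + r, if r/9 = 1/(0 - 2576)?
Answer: 281879/1898512 ≈ 0.14847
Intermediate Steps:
r = -9/2576 (r = 9/(0 - 2576) = 9/(-2576) = 9*(-1/2576) = -9/2576 ≈ -0.0034938)
560/3685 + r = 560/3685 - 9/2576 = 560*(1/3685) - 9/2576 = 112/737 - 9/2576 = 281879/1898512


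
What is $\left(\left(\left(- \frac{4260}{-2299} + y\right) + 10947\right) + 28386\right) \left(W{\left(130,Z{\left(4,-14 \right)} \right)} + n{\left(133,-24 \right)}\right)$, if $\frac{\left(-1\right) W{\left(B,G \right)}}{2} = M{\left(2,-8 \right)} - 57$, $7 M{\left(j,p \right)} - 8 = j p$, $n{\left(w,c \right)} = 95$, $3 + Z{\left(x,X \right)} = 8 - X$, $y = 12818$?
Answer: $\frac{25333032273}{2299} \approx 1.1019 \cdot 10^{7}$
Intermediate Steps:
$Z{\left(x,X \right)} = 5 - X$ ($Z{\left(x,X \right)} = -3 - \left(-8 + X\right) = 5 - X$)
$M{\left(j,p \right)} = \frac{8}{7} + \frac{j p}{7}$
$W{\left(B,G \right)} = \frac{814}{7}$ ($W{\left(B,G \right)} = - 2 \left(\left(\frac{8}{7} + \frac{1}{7} \cdot 2 \left(-8\right)\right) - 57\right) = - 2 \left(\left(\frac{8}{7} - \frac{16}{7}\right) - 57\right) = - 2 \left(- \frac{8}{7} - 57\right) = \left(-2\right) \left(- \frac{407}{7}\right) = \frac{814}{7}$)
$\left(\left(\left(- \frac{4260}{-2299} + y\right) + 10947\right) + 28386\right) \left(W{\left(130,Z{\left(4,-14 \right)} \right)} + n{\left(133,-24 \right)}\right) = \left(\left(\left(- \frac{4260}{-2299} + 12818\right) + 10947\right) + 28386\right) \left(\frac{814}{7} + 95\right) = \left(\left(\left(\left(-4260\right) \left(- \frac{1}{2299}\right) + 12818\right) + 10947\right) + 28386\right) \frac{1479}{7} = \left(\left(\left(\frac{4260}{2299} + 12818\right) + 10947\right) + 28386\right) \frac{1479}{7} = \left(\left(\frac{29472842}{2299} + 10947\right) + 28386\right) \frac{1479}{7} = \left(\frac{54639995}{2299} + 28386\right) \frac{1479}{7} = \frac{119899409}{2299} \cdot \frac{1479}{7} = \frac{25333032273}{2299}$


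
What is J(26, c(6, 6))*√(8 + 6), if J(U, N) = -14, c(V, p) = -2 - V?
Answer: -14*√14 ≈ -52.383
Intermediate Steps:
J(26, c(6, 6))*√(8 + 6) = -14*√(8 + 6) = -14*√14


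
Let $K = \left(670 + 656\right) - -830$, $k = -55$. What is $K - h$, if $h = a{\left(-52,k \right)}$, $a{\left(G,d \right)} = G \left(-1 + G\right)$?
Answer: $-600$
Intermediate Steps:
$h = 2756$ ($h = - 52 \left(-1 - 52\right) = \left(-52\right) \left(-53\right) = 2756$)
$K = 2156$ ($K = 1326 + 830 = 2156$)
$K - h = 2156 - 2756 = -600$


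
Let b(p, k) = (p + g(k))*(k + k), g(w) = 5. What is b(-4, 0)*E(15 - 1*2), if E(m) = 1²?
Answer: 0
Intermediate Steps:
b(p, k) = 2*k*(5 + p) (b(p, k) = (p + 5)*(k + k) = (5 + p)*(2*k) = 2*k*(5 + p))
E(m) = 1
b(-4, 0)*E(15 - 1*2) = (2*0*(5 - 4))*1 = (2*0*1)*1 = 0*1 = 0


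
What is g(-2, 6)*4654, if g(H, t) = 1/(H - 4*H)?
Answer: 2327/3 ≈ 775.67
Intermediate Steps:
g(H, t) = -1/(3*H) (g(H, t) = 1/(-3*H) = -1/(3*H))
g(-2, 6)*4654 = -1/3/(-2)*4654 = -1/3*(-1/2)*4654 = (1/6)*4654 = 2327/3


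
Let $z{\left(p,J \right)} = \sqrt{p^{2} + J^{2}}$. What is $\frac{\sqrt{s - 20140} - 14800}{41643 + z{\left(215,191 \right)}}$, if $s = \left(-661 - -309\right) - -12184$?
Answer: $- \frac{616316400}{1734056743} + \frac{14800 \sqrt{82706}}{1734056743} - \frac{2 i \sqrt{171780362}}{1734056743} + \frac{83286 i \sqrt{2077}}{1734056743} \approx -0.35296 + 0.0021738 i$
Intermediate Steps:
$s = 11832$ ($s = \left(-661 + 309\right) + 12184 = -352 + 12184 = 11832$)
$z{\left(p,J \right)} = \sqrt{J^{2} + p^{2}}$
$\frac{\sqrt{s - 20140} - 14800}{41643 + z{\left(215,191 \right)}} = \frac{\sqrt{11832 - 20140} - 14800}{41643 + \sqrt{191^{2} + 215^{2}}} = \frac{\sqrt{-8308} - 14800}{41643 + \sqrt{36481 + 46225}} = \frac{2 i \sqrt{2077} - 14800}{41643 + \sqrt{82706}} = \frac{-14800 + 2 i \sqrt{2077}}{41643 + \sqrt{82706}}$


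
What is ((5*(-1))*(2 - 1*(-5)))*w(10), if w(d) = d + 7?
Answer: -595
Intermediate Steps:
w(d) = 7 + d
((5*(-1))*(2 - 1*(-5)))*w(10) = ((5*(-1))*(2 - 1*(-5)))*(7 + 10) = -5*(2 + 5)*17 = -5*7*17 = -35*17 = -595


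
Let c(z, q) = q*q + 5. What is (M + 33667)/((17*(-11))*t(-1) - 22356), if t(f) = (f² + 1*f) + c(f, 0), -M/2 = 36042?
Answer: 38417/23291 ≈ 1.6494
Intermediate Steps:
M = -72084 (M = -2*36042 = -72084)
c(z, q) = 5 + q² (c(z, q) = q² + 5 = 5 + q²)
t(f) = 5 + f + f² (t(f) = (f² + 1*f) + (5 + 0²) = (f² + f) + (5 + 0) = (f + f²) + 5 = 5 + f + f²)
(M + 33667)/((17*(-11))*t(-1) - 22356) = (-72084 + 33667)/((17*(-11))*(5 - 1 + (-1)²) - 22356) = -38417/(-187*(5 - 1 + 1) - 22356) = -38417/(-187*5 - 22356) = -38417/(-935 - 22356) = -38417/(-23291) = -38417*(-1/23291) = 38417/23291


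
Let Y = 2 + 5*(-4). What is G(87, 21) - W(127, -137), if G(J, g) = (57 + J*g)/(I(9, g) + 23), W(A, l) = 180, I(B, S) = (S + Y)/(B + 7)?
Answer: -36636/371 ≈ -98.749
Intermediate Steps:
Y = -18 (Y = 2 - 20 = -18)
I(B, S) = (-18 + S)/(7 + B) (I(B, S) = (S - 18)/(B + 7) = (-18 + S)/(7 + B))
G(J, g) = (57 + J*g)/(175/8 + g/16) (G(J, g) = (57 + J*g)/((-18 + g)/(7 + 9) + 23) = (57 + J*g)/((-18 + g)/16 + 23) = (57 + J*g)/((-9/8 + g/16) + 23) = (57 + J*g)/(175/8 + g/16))
G(87, 21) - W(127, -137) = 16*(57 + 87*21)/(350 + 21) - 1*180 = 16*(57 + 1827)/371 - 180 = 16*(1/371)*1884 - 180 = 30144/371 - 180 = -36636/371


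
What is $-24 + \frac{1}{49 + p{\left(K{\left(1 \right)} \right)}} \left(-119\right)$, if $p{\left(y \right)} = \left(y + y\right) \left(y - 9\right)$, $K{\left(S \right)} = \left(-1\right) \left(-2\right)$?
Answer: $- \frac{89}{3} \approx -29.667$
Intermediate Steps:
$K{\left(S \right)} = 2$
$p{\left(y \right)} = 2 y \left(-9 + y\right)$
$-24 + \frac{1}{49 + p{\left(K{\left(1 \right)} \right)}} \left(-119\right) = -24 + \frac{1}{49 + 2 \cdot 2 \left(-9 + 2\right)} \left(-119\right) = -24 + \frac{1}{49 + 2 \cdot 2 \left(-7\right)} \left(-119\right) = -24 + \frac{1}{49 - 28} \left(-119\right) = -24 + \frac{1}{21} \left(-119\right) = -24 - \frac{17}{3} = - \frac{89}{3}$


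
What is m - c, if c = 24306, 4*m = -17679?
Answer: -114903/4 ≈ -28726.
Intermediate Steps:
m = -17679/4 (m = (¼)*(-17679) = -17679/4 ≈ -4419.8)
m - c = -17679/4 - 1*24306 = -17679/4 - 24306 = -114903/4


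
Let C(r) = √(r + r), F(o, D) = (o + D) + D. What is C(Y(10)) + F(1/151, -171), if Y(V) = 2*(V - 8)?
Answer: -51641/151 + 2*√2 ≈ -339.17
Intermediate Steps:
F(o, D) = o + 2*D (F(o, D) = (D + o) + D = o + 2*D)
Y(V) = -16 + 2*V (Y(V) = 2*(-8 + V) = -16 + 2*V)
C(r) = √2*√r (C(r) = √(2*r) = √2*√r)
C(Y(10)) + F(1/151, -171) = √2*√(-16 + 2*10) + (1/151 + 2*(-171)) = √2*√(-16 + 20) + (1/151 - 342) = √2*√4 - 51641/151 = √2*2 - 51641/151 = 2*√2 - 51641/151 = -51641/151 + 2*√2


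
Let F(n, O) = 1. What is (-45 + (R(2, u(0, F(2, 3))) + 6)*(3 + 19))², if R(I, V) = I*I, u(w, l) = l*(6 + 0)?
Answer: 30625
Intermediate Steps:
u(w, l) = 6*l (u(w, l) = l*6 = 6*l)
R(I, V) = I²
(-45 + (R(2, u(0, F(2, 3))) + 6)*(3 + 19))² = (-45 + (2² + 6)*(3 + 19))² = (-45 + (4 + 6)*22)² = (-45 + 10*22)² = (-45 + 220)² = 175² = 30625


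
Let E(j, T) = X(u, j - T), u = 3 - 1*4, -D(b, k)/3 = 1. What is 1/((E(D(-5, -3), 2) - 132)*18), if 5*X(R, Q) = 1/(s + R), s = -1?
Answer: -5/11889 ≈ -0.00042056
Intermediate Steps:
D(b, k) = -3 (D(b, k) = -3*1 = -3)
u = -1 (u = 3 - 4 = -1)
X(R, Q) = 1/(5*(-1 + R))
E(j, T) = -1/10 (E(j, T) = 1/(5*(-1 - 1)) = (1/5)/(-2) = (1/5)*(-1/2) = -1/10)
1/((E(D(-5, -3), 2) - 132)*18) = 1/((-1/10 - 132)*18) = 1/(-1321/10*18) = 1/(-11889/5) = -5/11889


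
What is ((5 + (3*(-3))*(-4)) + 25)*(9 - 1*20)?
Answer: -726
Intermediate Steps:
((5 + (3*(-3))*(-4)) + 25)*(9 - 1*20) = ((5 - 9*(-4)) + 25)*(9 - 20) = ((5 + 36) + 25)*(-11) = (41 + 25)*(-11) = 66*(-11) = -726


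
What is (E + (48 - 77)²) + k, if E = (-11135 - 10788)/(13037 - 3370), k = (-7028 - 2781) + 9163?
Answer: 1863142/9667 ≈ 192.73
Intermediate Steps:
k = -646 (k = -9809 + 9163 = -646)
E = -21923/9667 ≈ -2.2678
(E + (48 - 77)²) + k = (-21923/9667 + (48 - 77)²) - 646 = (-21923/9667 + (-29)²) - 646 = (-21923/9667 + 841) - 646 = 8108024/9667 - 646 = 1863142/9667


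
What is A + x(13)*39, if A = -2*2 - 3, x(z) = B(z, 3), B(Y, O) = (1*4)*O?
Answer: 461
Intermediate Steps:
B(Y, O) = 4*O
x(z) = 12 (x(z) = 4*3 = 12)
A = -7 (A = -4 - 3 = -7)
A + x(13)*39 = -7 + 12*39 = -7 + 468 = 461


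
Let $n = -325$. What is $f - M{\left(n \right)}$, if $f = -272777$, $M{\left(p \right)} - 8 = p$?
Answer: $-272460$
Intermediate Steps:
$M{\left(p \right)} = 8 + p$
$f - M{\left(n \right)} = -272777 - \left(8 - 325\right) = -272777 - -317 = -272777 + 317 = -272460$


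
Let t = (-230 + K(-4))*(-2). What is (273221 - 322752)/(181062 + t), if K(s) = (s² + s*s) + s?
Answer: -49531/181466 ≈ -0.27295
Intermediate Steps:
K(s) = s + 2*s² (K(s) = (s² + s²) + s = 2*s² + s = s + 2*s²)
t = 404 (t = (-230 - 4*(1 + 2*(-4)))*(-2) = (-230 - 4*(1 - 8))*(-2) = (-230 - 4*(-7))*(-2) = (-230 + 28)*(-2) = -202*(-2) = 404)
(273221 - 322752)/(181062 + t) = (273221 - 322752)/(181062 + 404) = -49531/181466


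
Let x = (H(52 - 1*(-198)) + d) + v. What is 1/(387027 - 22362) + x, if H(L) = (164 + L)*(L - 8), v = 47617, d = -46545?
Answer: 36925977901/364665 ≈ 1.0126e+5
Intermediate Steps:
H(L) = (-8 + L)*(164 + L) (H(L) = (164 + L)*(-8 + L) = (-8 + L)*(164 + L))
x = 101260 (x = ((-1312 + (52 - 1*(-198))**2 + 156*(52 - 1*(-198))) - 46545) + 47617 = ((-1312 + (52 + 198)**2 + 156*(52 + 198)) - 46545) + 47617 = ((-1312 + 250**2 + 156*250) - 46545) + 47617 = ((-1312 + 62500 + 39000) - 46545) + 47617 = (100188 - 46545) + 47617 = 53643 + 47617 = 101260)
1/(387027 - 22362) + x = 1/(387027 - 22362) + 101260 = 1/364665 + 101260 = 36925977901/364665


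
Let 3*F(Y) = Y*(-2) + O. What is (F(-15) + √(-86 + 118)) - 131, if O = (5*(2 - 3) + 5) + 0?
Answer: -121 + 4*√2 ≈ -115.34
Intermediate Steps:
O = 0 (O = (5*(-1) + 5) + 0 = (-5 + 5) + 0 = 0 + 0 = 0)
F(Y) = -2*Y/3 (F(Y) = (Y*(-2) + 0)/3 = (-2*Y + 0)/3 = (-2*Y)/3 = -2*Y/3)
(F(-15) + √(-86 + 118)) - 131 = (-⅔*(-15) + √(-86 + 118)) - 131 = (10 + √32) - 131 = (10 + 4*√2) - 131 = -121 + 4*√2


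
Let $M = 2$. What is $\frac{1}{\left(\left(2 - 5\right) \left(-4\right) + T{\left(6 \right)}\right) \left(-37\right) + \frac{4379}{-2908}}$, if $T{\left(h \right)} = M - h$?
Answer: $- \frac{2908}{865147} \approx -0.0033613$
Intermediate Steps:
$T{\left(h \right)} = 2 - h$
$\frac{1}{\left(\left(2 - 5\right) \left(-4\right) + T{\left(6 \right)}\right) \left(-37\right) + \frac{4379}{-2908}} = \frac{1}{\left(\left(2 - 5\right) \left(-4\right) + \left(2 - 6\right)\right) \left(-37\right) + \frac{4379}{-2908}} = \frac{1}{\left(\left(-3\right) \left(-4\right) + \left(2 - 6\right)\right) \left(-37\right) + 4379 \left(- \frac{1}{2908}\right)} = \frac{1}{\left(12 - 4\right) \left(-37\right) - \frac{4379}{2908}} = \frac{1}{8 \left(-37\right) - \frac{4379}{2908}} = \frac{1}{-296 - \frac{4379}{2908}} = \frac{1}{- \frac{865147}{2908}} = - \frac{2908}{865147}$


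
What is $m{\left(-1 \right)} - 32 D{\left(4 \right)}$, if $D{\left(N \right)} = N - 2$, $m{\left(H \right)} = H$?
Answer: $-65$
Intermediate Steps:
$D{\left(N \right)} = -2 + N$
$m{\left(-1 \right)} - 32 D{\left(4 \right)} = -1 - 32 \left(-2 + 4\right) = -1 - 64 = -65$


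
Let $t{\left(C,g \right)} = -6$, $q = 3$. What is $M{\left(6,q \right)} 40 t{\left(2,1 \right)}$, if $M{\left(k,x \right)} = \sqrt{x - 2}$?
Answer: $-240$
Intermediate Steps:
$M{\left(k,x \right)} = \sqrt{-2 + x}$
$M{\left(6,q \right)} 40 t{\left(2,1 \right)} = \sqrt{-2 + 3} \cdot 40 \left(-6\right) = \sqrt{1} \cdot 40 \left(-6\right) = 1 \cdot 40 \left(-6\right) = 40 \left(-6\right) = -240$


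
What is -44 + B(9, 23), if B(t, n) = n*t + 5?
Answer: 168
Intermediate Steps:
B(t, n) = 5 + n*t
-44 + B(9, 23) = -44 + (5 + 23*9) = -44 + (5 + 207) = -44 + 212 = 168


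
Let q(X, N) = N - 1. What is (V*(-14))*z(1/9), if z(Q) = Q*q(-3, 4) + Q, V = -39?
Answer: 728/3 ≈ 242.67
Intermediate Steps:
q(X, N) = -1 + N
z(Q) = 4*Q (z(Q) = Q*(-1 + 4) + Q = Q*3 + Q = 3*Q + Q = 4*Q)
(V*(-14))*z(1/9) = (-39*(-14))*(4/9) = 546*(4*(⅑)) = 546*(4/9) = 728/3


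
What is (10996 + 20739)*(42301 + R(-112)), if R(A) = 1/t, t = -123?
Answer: 165117903170/123 ≈ 1.3424e+9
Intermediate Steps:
R(A) = -1/123 (R(A) = 1/(-123) = -1/123)
(10996 + 20739)*(42301 + R(-112)) = (10996 + 20739)*(42301 - 1/123) = 31735*(5203022/123) = 165117903170/123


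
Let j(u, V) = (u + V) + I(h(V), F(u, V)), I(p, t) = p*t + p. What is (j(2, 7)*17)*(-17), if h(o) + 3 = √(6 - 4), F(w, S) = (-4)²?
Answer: 12138 - 4913*√2 ≈ 5190.0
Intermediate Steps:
F(w, S) = 16
h(o) = -3 + √2 (h(o) = -3 + √(6 - 4) = -3 + √2)
I(p, t) = p + p*t
j(u, V) = -51 + V + u + 17*√2 (j(u, V) = (u + V) + (-3 + √2)*(1 + 16) = (V + u) + (-3 + √2)*17 = (V + u) + (-51 + 17*√2) = -51 + V + u + 17*√2)
(j(2, 7)*17)*(-17) = ((-51 + 7 + 2 + 17*√2)*17)*(-17) = ((-42 + 17*√2)*17)*(-17) = (-714 + 289*√2)*(-17) = 12138 - 4913*√2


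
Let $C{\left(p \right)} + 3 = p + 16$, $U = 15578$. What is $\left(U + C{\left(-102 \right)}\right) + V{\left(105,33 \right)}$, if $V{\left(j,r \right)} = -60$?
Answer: $15429$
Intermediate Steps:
$C{\left(p \right)} = 13 + p$ ($C{\left(p \right)} = -3 + \left(p + 16\right) = -3 + \left(16 + p\right) = 13 + p$)
$\left(U + C{\left(-102 \right)}\right) + V{\left(105,33 \right)} = \left(15578 + \left(13 - 102\right)\right) - 60 = \left(15578 - 89\right) - 60 = 15489 - 60 = 15429$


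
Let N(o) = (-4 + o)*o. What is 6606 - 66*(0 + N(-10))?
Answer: -2634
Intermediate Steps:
N(o) = o*(-4 + o)
6606 - 66*(0 + N(-10)) = 6606 - 66*(0 - 10*(-4 - 10)) = 6606 - 66*(0 - 10*(-14)) = 6606 - 66*(0 + 140) = 6606 - 66*140 = 6606 - 9240 = -2634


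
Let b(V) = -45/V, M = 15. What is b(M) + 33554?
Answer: 33551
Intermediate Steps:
b(M) + 33554 = -45/15 + 33554 = -45*1/15 + 33554 = -3 + 33554 = 33551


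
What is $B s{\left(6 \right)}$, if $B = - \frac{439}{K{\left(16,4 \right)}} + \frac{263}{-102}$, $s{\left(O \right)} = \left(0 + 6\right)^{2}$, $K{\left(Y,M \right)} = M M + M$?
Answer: $- \frac{75057}{85} \approx -883.02$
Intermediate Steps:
$K{\left(Y,M \right)} = M + M^{2}$ ($K{\left(Y,M \right)} = M^{2} + M = M + M^{2}$)
$s{\left(O \right)} = 36$ ($s{\left(O \right)} = 6^{2} = 36$)
$B = - \frac{25019}{1020}$ ($B = - \frac{439}{4 \left(1 + 4\right)} + \frac{263}{-102} = - \frac{439}{4 \cdot 5} + 263 \left(- \frac{1}{102}\right) = - \frac{439}{20} - \frac{263}{102} = - \frac{25019}{1020} \approx -24.528$)
$B s{\left(6 \right)} = \left(- \frac{25019}{1020}\right) 36 = - \frac{75057}{85}$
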